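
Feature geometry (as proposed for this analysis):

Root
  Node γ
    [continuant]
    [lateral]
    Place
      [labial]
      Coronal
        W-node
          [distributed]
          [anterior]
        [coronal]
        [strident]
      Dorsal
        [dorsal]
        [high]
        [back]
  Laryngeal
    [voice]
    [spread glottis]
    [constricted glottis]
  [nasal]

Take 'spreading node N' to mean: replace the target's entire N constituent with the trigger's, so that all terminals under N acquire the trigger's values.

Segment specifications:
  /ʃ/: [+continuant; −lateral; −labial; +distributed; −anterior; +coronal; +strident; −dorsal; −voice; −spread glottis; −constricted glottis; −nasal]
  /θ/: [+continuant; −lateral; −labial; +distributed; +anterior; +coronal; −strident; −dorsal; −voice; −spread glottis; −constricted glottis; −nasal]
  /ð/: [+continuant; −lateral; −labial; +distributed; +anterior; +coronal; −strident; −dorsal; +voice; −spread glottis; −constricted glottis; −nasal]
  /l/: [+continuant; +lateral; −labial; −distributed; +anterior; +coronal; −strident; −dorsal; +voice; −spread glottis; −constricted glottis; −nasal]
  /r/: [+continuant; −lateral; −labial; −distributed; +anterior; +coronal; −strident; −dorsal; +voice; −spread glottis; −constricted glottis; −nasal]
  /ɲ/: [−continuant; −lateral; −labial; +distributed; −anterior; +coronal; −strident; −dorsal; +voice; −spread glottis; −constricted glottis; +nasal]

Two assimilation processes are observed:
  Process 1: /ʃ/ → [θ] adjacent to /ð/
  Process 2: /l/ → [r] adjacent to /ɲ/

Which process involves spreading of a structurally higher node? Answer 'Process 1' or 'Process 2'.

Process 2

Process 1: the features that change are [anterior], [strident]; the minimal node is Coronal (depth 3).
Process 2: the feature that changes is [lateral]; the minimal node is [lateral] (depth 2).
[lateral] (depth 2) sits above Coronal (depth 3), making Process 2 the one with the higher spreading node.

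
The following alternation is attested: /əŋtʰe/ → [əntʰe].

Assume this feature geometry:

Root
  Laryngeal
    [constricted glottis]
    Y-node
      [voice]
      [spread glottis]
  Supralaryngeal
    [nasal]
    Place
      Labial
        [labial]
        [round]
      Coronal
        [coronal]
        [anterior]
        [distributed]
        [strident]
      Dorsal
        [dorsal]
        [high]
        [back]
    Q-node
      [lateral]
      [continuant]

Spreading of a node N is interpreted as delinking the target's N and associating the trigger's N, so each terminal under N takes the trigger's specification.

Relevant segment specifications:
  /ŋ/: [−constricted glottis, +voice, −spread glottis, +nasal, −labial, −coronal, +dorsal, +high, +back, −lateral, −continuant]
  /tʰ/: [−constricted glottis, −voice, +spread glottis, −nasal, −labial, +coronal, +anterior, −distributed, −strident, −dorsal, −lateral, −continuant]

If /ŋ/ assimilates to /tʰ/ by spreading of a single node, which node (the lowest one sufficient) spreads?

/ŋ/ and [n] differ in [coronal], [anterior], [distributed], [strident], [dorsal], [high], [back]; every other specified feature is identical.
The smallest constituent containing every changed terminal is Place — each of its daughters lacks at least one of the affected features.
Delinking /ŋ/'s Place and associating /tʰ/'s Place gives precisely the feature bundle of [n].
Had Supralaryngeal or a higher node spread, [nasal] would have taken /tʰ/'s value; it stays as in /ŋ/, confirming the spreading constituent is exactly Place.

Place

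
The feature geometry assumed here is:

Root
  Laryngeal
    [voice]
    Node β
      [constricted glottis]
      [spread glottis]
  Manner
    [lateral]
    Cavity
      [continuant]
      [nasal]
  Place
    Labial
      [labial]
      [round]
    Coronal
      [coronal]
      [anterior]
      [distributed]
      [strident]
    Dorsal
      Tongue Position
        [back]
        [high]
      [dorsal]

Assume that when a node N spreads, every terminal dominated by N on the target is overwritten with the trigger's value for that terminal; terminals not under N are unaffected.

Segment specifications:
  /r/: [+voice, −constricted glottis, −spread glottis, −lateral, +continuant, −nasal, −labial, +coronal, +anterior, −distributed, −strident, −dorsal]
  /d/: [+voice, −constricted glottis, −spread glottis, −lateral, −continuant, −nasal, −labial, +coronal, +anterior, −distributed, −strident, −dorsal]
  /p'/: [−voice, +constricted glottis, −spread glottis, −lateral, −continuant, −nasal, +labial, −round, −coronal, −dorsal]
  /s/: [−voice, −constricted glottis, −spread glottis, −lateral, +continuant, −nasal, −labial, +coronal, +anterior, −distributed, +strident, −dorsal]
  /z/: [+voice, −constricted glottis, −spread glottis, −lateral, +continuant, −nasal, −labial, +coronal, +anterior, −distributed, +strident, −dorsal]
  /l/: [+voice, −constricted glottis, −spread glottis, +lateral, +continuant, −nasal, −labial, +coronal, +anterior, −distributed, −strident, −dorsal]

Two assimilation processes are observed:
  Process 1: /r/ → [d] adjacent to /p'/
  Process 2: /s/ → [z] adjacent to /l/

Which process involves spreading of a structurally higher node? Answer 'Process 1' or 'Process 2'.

Process 2

In Process 1, [continuant] changes, so the minimal spreading node is [continuant] at depth 3.
In Process 2, [voice] changes, so the minimal spreading node is [voice] at depth 2.
Depth 2 < depth 3; Process 2 involves the structurally higher constituent [voice].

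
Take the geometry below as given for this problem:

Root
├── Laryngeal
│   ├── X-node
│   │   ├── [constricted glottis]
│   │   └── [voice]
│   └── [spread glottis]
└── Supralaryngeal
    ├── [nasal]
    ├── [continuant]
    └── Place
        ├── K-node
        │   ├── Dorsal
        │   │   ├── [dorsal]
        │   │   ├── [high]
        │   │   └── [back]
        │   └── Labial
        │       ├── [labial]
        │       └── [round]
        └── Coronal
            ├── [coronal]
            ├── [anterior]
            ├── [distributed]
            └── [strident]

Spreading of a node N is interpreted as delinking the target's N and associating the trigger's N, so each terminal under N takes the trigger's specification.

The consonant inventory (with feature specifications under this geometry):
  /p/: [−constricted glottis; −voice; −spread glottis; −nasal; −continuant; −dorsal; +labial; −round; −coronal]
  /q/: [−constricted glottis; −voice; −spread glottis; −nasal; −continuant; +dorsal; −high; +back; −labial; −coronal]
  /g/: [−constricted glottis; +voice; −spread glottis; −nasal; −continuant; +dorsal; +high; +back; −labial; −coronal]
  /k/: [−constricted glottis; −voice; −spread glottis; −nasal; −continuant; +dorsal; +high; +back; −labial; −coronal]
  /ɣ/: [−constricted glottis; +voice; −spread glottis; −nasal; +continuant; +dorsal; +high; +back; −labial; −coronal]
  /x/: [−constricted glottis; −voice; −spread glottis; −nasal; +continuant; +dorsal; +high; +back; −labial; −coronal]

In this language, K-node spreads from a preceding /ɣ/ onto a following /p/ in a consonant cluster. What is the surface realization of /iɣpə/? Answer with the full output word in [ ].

[iɣkə]

Terminals under K-node in this geometry: [dorsal], [high], [back], [labial], [round].
Spreading K-node from /ɣ/ onto /p/ replaces those values with /ɣ/'s: [+dorsal], [+high], [+back], [−labial]. Features outside K-node ([constricted glottis], [voice], [spread glottis], …) stay as in /p/.
The resulting bundle matches /k/ in the inventory; substituting it for /p/ gives [iɣkə].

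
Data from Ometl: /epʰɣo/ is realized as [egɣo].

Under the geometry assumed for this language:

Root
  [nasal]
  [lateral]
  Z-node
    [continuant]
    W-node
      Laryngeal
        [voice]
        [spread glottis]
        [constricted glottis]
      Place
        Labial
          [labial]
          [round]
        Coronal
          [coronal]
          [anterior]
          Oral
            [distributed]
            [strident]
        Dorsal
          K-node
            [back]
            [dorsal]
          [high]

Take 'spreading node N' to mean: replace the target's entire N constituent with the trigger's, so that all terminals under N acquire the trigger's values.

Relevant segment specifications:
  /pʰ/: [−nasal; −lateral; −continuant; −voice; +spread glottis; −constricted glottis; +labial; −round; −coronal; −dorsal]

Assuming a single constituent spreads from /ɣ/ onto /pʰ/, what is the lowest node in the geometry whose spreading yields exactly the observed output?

W-node

Comparing /pʰ/ with its surface form [g], the features that change are [voice], [spread glottis], [labial], [round], [dorsal], [high], [back].
The smallest constituent containing every changed terminal is W-node — each of its daughters lacks at least one of the affected features.
Spreading W-node from /ɣ/ overwrites each of those terminals with /ɣ/'s values, yielding exactly [g].
Had Z-node or a higher node spread, [continuant] would have taken /ɣ/'s value; it stays as in /pʰ/, confirming the spreading constituent is exactly W-node.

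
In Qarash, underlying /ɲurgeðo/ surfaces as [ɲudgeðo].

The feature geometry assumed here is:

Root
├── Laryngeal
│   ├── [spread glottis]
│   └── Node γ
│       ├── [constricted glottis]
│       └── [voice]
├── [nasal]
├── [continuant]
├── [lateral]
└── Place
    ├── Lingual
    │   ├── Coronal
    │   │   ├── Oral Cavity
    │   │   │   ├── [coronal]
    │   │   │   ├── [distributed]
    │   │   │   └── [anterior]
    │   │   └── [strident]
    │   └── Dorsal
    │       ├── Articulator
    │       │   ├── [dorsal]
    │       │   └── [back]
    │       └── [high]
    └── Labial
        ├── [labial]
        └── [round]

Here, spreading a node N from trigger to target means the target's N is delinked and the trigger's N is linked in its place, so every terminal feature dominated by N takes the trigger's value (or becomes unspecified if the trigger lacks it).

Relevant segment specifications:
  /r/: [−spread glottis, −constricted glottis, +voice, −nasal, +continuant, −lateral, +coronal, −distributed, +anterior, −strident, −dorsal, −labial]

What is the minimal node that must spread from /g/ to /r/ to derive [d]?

[continuant]

Comparing /r/ with its surface form [d], the only feature that changes is [continuant].
Since just one terminal is affected and it takes /g/'s value, spreading the terminal [continuant] alone is sufficient and minimal.
Since [coronal], [dorsal] are preserved even though /g/ disagrees there, no node above [continuant] spread.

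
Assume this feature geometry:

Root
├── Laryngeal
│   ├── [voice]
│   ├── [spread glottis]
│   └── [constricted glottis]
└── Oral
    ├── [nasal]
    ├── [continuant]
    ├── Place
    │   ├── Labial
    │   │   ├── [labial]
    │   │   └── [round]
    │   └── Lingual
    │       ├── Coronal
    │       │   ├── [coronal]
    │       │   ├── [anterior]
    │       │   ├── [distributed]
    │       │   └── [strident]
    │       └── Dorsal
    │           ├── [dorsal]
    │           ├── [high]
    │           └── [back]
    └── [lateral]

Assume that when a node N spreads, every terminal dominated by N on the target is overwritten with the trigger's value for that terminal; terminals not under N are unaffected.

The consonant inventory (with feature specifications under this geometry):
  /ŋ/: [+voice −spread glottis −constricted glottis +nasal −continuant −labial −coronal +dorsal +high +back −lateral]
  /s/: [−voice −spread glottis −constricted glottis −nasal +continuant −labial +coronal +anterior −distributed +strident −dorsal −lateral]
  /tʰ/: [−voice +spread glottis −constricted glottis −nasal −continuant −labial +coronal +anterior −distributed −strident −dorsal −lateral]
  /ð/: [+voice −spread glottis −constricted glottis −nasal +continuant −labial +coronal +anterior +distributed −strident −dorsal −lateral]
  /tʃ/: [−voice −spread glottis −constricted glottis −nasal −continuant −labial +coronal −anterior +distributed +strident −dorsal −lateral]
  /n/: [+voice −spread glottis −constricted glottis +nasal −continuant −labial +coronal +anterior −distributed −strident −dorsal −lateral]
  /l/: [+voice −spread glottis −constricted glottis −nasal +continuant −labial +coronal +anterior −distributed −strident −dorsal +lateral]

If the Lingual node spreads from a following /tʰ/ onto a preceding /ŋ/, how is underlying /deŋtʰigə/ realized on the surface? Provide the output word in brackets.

Terminals under Lingual in this geometry: [coronal], [anterior], [distributed], [strident], [dorsal], [high], [back].
After delinking /ŋ/'s Lingual and linking /tʰ/'s, the affected terminals become [+coronal], [+anterior], [−distributed], [−strident], [−dorsal]; [voice], [spread glottis], [constricted glottis], … (outside Lingual) are retained from /ŋ/.
Among the inventory, only /n/ has exactly this specification, giving the surface form [dentʰigə].

[dentʰigə]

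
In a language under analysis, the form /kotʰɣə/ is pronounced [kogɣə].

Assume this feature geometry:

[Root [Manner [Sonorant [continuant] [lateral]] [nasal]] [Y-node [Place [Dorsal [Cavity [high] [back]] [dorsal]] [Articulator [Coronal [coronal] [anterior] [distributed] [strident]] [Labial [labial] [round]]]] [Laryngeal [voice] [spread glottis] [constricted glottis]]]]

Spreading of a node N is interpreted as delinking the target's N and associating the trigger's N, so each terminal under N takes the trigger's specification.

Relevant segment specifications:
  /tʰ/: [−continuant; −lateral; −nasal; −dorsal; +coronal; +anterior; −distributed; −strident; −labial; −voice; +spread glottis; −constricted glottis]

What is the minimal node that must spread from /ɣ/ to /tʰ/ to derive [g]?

Y-node

/tʰ/ and [g] differ in [voice], [spread glottis], [coronal], [anterior], [distributed], [strident], [dorsal], [high], [back]; every other specified feature is identical.
Tracing each changed feature up the tree, the paths first meet at Y-node; any lower node misses at least one of them.
If Y-node spreads, every terminal under it takes /ɣ/'s value, producing [g] as observed.
Had Root spread, [continuant] would have taken /ɣ/'s value; it stays as in /tʰ/, confirming the spreading constituent is exactly Y-node.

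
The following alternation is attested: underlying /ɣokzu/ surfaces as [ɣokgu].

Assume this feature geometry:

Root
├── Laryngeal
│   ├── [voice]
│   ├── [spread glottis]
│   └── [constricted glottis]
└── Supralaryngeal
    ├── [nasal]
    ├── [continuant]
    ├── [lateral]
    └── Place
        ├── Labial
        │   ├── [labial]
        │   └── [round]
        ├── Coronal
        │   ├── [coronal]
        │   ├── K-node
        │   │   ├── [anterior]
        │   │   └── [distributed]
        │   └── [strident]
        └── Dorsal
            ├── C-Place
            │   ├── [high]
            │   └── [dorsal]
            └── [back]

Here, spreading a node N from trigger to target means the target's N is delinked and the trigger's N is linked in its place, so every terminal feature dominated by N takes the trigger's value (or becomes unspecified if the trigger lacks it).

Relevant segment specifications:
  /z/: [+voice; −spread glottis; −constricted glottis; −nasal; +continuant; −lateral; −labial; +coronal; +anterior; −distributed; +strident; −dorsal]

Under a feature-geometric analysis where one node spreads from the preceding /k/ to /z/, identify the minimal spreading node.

Comparing /z/ with its surface form [g], the features that change are [continuant], [coronal], [anterior], [distributed], [strident], [dorsal], [high], [back].
The smallest constituent containing every changed terminal is Supralaryngeal — each of its daughters lacks at least one of the affected features.
Spreading Supralaryngeal from /k/ overwrites each of those terminals with /k/'s values, yielding exactly [g].
Had Root spread, [voice] would have taken /k/'s value; it stays as in /z/, confirming the spreading constituent is exactly Supralaryngeal.

Supralaryngeal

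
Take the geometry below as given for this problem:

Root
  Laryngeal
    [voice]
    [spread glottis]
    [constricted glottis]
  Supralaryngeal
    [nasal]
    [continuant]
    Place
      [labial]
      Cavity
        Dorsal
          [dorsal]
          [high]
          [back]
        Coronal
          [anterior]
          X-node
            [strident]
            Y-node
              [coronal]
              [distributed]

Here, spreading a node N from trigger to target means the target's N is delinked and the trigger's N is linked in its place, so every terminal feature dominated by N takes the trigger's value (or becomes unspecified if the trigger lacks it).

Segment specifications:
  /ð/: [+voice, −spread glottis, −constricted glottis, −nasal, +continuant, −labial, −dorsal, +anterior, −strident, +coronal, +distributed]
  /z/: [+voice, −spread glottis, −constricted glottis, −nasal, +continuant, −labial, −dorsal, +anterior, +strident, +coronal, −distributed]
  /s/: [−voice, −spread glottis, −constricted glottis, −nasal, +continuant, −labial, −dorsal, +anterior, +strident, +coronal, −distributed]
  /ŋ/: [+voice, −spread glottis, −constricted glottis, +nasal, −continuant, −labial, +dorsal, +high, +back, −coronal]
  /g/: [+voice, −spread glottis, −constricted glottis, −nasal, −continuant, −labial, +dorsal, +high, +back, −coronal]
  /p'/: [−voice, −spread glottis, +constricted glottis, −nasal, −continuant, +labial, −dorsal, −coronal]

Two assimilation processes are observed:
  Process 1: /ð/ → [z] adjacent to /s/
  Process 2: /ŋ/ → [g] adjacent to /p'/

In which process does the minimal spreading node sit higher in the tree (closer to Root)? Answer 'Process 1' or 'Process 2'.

In Process 1, [distributed], [strident] change, so the minimal spreading node is X-node at depth 5.
Process 2 alters [nasal]; the lowest dominating node is [nasal] (depth 2 from Root).
[nasal] (depth 2) sits above X-node (depth 5), making Process 2 the one with the higher spreading node.

Process 2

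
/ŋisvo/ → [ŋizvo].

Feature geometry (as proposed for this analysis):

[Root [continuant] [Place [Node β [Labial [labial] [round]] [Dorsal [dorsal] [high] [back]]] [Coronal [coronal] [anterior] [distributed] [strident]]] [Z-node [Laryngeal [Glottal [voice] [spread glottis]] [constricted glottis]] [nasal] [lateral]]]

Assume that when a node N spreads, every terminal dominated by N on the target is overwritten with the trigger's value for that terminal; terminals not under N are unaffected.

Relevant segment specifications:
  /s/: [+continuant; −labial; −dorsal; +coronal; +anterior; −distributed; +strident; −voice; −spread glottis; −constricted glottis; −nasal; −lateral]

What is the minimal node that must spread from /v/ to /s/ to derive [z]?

[voice]

/s/ and [z] differ in [voice]; every other specified feature is identical.
Only a single terminal changes, and /v/ supplies the new value, so [voice] itself is the minimal spreading constituent.
[coronal], [labial] stay as in /s/ although /v/ differs there, so no node dominating them spread; among the remaining candidates [voice] is the lowest that derives the output.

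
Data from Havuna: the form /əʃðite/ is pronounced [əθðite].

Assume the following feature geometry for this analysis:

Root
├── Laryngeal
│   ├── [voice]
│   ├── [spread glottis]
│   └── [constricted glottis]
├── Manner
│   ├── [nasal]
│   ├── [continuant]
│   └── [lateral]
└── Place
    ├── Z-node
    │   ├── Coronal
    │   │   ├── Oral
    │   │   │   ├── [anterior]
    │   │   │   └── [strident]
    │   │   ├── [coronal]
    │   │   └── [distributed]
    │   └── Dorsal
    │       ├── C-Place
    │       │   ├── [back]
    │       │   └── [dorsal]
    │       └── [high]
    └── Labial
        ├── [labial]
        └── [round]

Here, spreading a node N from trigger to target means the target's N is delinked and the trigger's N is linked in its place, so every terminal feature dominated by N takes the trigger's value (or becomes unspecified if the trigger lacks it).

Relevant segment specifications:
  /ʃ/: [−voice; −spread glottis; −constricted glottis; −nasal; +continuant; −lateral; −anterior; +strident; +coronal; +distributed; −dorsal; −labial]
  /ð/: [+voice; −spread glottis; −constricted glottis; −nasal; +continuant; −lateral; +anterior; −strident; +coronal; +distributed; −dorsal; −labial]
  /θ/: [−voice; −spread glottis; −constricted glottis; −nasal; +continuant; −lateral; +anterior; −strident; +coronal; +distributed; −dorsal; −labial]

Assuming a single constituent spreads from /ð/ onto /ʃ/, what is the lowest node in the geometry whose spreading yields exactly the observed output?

The alternation /ʃ/ → [θ] changes [anterior], [strident] and nothing else.
The smallest constituent containing every changed terminal is Oral — each of its daughters lacks at least one of the affected features.
Delinking /ʃ/'s Oral and associating /ð/'s Oral gives precisely the feature bundle of [θ].
[voice] stays as in /ʃ/ although /ð/ differs there, so no node dominating it spread; among the remaining candidates Oral is the lowest that derives the output.

Oral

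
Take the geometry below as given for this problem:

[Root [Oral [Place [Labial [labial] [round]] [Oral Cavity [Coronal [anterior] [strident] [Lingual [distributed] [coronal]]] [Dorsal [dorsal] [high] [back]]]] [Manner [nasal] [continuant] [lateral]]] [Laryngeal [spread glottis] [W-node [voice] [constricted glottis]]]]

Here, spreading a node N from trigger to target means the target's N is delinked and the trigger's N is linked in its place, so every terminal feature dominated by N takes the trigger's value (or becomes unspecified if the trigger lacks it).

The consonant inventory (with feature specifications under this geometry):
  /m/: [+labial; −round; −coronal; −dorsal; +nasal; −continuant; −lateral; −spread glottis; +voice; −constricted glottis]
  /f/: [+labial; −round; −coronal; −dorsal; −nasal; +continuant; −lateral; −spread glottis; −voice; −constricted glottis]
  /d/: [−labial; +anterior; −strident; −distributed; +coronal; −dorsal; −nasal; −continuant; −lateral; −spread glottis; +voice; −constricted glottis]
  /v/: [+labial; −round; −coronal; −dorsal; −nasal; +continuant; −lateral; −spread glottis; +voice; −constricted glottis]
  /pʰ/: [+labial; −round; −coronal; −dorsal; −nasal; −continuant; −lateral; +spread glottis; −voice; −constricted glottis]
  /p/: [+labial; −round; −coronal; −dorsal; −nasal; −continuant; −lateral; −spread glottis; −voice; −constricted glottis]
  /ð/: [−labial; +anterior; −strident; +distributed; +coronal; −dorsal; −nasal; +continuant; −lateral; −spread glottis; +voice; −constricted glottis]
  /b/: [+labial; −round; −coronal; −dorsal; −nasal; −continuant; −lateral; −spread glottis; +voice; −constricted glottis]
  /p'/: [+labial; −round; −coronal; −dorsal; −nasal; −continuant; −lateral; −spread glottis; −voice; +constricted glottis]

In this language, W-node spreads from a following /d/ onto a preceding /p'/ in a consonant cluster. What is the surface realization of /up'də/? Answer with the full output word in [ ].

Terminals under W-node in this geometry: [voice], [constricted glottis].
The target acquires /d/'s values for everything under W-node — [+voice], [−constricted glottis] — while keeping its own [labial], [round], [coronal], ….
The resulting bundle matches /b/ in the inventory; substituting it for /p'/ gives [ubdə].

[ubdə]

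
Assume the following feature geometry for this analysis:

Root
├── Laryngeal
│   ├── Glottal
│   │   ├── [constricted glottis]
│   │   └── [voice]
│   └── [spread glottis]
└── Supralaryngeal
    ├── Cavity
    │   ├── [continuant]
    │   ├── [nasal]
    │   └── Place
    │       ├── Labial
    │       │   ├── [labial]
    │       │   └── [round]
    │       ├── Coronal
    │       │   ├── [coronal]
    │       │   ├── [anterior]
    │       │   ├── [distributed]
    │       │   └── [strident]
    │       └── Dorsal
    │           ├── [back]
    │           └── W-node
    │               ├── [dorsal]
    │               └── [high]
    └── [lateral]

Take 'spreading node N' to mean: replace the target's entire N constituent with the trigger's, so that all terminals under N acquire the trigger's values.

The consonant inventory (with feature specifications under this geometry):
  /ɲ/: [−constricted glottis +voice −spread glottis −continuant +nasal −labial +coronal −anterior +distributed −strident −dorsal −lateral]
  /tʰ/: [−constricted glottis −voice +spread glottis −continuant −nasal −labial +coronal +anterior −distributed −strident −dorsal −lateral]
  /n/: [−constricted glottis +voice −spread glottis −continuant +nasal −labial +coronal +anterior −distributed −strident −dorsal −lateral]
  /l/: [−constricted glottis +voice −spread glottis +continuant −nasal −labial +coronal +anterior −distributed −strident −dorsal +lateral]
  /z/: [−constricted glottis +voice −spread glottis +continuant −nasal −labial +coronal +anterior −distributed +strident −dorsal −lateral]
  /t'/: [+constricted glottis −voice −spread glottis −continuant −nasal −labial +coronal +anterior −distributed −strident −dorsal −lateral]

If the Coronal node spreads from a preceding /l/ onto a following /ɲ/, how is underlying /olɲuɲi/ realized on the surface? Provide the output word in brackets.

The Coronal node dominates the terminals [coronal], [anterior], [distributed], [strident].
The target acquires /l/'s values for everything under Coronal — [+coronal], [+anterior], [−distributed], [−strident] — while keeping its own [constricted glottis], [voice], [spread glottis], ….
Among the inventory, only /n/ has exactly this specification, giving the surface form [olnuɲi].

[olnuɲi]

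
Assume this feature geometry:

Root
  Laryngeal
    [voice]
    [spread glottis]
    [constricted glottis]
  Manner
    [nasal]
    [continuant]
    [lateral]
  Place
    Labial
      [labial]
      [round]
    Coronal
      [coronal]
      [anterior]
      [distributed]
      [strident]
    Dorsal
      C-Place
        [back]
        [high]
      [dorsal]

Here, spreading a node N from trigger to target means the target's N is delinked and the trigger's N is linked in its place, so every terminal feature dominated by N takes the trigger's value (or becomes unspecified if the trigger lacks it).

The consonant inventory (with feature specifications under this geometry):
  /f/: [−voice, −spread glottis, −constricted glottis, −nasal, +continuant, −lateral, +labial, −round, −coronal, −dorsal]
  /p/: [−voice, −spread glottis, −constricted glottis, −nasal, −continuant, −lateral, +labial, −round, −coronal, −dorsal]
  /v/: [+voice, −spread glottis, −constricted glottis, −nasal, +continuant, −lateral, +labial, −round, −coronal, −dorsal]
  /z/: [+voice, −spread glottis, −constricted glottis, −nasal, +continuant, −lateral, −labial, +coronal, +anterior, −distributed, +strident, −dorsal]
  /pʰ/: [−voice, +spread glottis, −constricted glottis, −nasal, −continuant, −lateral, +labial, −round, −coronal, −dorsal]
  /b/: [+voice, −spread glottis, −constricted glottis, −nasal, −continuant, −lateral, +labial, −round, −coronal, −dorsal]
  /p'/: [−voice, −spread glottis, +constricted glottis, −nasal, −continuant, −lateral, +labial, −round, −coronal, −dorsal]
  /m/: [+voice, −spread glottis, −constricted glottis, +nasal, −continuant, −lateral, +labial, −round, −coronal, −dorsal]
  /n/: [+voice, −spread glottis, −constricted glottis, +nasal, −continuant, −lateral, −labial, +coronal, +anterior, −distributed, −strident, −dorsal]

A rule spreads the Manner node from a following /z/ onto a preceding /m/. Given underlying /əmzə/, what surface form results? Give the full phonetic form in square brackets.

The Manner node dominates the terminals [nasal], [continuant], [lateral].
After delinking /m/'s Manner and linking /z/'s, the affected terminals become [−nasal], [+continuant], [−lateral]; [voice], [spread glottis], [constricted glottis], … (outside Manner) are retained from /m/.
The resulting bundle matches /v/ in the inventory; substituting it for /m/ gives [əvzə].

[əvzə]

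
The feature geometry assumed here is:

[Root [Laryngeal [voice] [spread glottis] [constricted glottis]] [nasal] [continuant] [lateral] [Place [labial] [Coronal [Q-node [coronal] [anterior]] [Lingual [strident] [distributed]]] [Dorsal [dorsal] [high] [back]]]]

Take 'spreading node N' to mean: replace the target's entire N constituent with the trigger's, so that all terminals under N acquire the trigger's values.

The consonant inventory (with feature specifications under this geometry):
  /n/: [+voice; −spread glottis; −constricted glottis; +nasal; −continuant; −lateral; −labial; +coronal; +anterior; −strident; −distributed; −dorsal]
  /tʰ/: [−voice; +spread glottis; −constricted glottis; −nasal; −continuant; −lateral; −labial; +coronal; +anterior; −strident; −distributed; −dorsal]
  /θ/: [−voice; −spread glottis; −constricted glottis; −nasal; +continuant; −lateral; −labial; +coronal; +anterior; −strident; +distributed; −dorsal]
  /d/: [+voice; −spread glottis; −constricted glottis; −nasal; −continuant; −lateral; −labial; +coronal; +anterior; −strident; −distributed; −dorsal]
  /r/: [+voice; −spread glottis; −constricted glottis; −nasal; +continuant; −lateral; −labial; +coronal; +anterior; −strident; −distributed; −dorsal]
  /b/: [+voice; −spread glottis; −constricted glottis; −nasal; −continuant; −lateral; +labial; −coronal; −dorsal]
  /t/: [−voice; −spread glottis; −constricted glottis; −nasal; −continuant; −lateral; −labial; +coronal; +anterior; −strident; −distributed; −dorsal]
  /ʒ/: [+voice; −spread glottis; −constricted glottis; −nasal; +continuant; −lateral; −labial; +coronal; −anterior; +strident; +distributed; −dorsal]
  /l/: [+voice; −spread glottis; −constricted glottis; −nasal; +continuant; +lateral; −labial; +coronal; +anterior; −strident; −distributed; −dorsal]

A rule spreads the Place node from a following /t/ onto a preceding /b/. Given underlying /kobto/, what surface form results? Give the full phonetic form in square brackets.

[kodto]

The Place node dominates the terminals [labial], [coronal], [anterior], [strident], [distributed], [dorsal], [high], [back].
The target acquires /t/'s values for everything under Place — [−labial], [+coronal], [+anterior], [−strident], [−distributed], [−dorsal] — while keeping its own [voice], [spread glottis], [constricted glottis], ….
The resulting bundle matches /d/ in the inventory; substituting it for /b/ gives [kodto].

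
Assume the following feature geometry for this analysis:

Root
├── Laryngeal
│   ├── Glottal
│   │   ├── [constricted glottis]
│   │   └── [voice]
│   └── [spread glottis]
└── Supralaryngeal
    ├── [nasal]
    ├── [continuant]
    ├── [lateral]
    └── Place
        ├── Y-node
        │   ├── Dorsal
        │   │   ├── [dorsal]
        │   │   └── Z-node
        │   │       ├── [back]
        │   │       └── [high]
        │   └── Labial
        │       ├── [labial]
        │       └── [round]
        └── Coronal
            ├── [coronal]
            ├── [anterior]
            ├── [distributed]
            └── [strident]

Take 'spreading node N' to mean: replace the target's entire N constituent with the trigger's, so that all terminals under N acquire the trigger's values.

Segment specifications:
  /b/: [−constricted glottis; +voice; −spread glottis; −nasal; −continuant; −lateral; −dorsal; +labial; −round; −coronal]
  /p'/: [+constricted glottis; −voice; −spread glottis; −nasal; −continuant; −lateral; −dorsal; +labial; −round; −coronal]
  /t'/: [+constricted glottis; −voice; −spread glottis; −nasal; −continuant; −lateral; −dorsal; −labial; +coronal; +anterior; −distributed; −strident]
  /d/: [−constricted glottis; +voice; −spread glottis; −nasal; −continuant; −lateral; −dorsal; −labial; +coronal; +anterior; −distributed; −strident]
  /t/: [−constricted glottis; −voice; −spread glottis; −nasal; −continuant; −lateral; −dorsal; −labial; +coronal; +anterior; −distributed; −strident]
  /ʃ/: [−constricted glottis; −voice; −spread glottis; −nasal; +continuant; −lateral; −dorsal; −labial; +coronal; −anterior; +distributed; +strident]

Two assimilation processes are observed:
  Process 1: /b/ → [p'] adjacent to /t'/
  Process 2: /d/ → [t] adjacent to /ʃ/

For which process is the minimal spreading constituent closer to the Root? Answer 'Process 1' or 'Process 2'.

Process 1

Process 1 alters [voice], [constricted glottis]; the lowest common ancestor is Glottal (depth 2 from Root).
Process 2 alters [voice]; the lowest dominating node is [voice] (depth 3 from Root).
Glottal (depth 2) sits above [voice] (depth 3), making Process 1 the one with the higher spreading node.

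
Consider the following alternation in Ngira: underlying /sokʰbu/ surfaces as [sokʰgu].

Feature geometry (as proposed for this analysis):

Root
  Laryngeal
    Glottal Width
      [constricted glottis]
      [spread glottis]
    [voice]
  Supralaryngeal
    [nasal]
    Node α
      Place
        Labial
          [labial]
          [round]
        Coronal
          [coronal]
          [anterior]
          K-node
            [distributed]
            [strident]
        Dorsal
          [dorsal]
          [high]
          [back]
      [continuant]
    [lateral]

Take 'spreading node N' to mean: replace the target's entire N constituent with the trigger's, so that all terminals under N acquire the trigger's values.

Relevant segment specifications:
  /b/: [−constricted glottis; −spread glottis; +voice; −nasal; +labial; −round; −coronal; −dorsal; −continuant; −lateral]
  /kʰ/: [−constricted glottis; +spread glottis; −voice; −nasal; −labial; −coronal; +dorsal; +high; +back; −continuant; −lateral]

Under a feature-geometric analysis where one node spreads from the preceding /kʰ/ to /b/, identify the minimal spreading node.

Place

/b/ and [g] differ in [labial], [round], [dorsal], [high], [back]; every other specified feature is identical.
The smallest constituent containing every changed terminal is Place — each of its daughters lacks at least one of the affected features.
If Place spreads, every terminal under it takes /kʰ/'s value, producing [g] as observed.
[spread glottis], [voice] stay as in /b/ although /kʰ/ differs there, so no node dominating them spread; among the remaining candidates Place is the lowest that derives the output.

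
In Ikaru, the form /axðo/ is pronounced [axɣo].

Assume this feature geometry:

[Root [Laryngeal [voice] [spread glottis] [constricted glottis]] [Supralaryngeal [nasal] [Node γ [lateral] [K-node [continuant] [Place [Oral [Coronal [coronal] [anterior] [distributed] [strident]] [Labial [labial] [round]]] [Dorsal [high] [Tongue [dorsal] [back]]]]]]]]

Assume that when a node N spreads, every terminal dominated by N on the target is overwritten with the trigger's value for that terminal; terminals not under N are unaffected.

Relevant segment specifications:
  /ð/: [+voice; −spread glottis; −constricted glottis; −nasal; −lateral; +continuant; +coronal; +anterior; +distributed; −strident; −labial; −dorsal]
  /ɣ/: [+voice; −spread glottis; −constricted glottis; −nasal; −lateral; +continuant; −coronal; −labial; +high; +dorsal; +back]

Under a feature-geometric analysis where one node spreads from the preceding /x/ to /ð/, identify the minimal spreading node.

Place

/ð/ and [ɣ] differ in [coronal], [anterior], [distributed], [strident], [dorsal], [high], [back]; every other specified feature is identical.
Tracing each changed feature up the tree, the paths first meet at Place; any lower node misses at least one of them.
If Place spreads, every terminal under it takes /x/'s value, producing [ɣ] as observed.
[voice] stays as in /ð/ although /x/ differs there, so no node dominating it spread; among the remaining candidates Place is the lowest that derives the output.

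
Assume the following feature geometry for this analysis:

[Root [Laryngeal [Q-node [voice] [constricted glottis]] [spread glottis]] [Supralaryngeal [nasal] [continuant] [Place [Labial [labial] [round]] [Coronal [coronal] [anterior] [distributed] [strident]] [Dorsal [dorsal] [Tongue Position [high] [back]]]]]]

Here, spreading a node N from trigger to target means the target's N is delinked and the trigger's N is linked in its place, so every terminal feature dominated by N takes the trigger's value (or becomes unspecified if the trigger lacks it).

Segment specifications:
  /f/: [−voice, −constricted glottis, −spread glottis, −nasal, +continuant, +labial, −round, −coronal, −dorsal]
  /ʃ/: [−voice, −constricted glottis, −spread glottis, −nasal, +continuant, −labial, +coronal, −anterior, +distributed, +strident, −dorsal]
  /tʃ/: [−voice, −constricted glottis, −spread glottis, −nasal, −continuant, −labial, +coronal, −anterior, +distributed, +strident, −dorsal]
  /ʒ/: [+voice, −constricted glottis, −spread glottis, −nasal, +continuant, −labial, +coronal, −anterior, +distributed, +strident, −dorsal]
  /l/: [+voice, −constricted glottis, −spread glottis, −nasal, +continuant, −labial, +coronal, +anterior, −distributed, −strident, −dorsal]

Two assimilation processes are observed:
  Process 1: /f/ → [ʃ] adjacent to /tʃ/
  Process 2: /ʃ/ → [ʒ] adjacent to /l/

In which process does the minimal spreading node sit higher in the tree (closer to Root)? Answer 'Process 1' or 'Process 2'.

Process 1: the features that change are [labial], [round], [coronal], [anterior], [distributed], [strident]; the minimal node is Place (depth 2).
Process 2: the feature that changes is [voice]; the minimal node is [voice] (depth 3).
Place is closer to Root than [voice], so Process 1 spreads the higher node.

Process 1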